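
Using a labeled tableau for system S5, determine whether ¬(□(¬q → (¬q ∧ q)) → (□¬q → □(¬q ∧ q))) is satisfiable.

Unsatisfiable

1. ¬(□(¬q → (¬q ∧ q)) → (□¬q → □(¬q ∧ q))), w0
2. □(¬q → (¬q ∧ q)), w0
3. ¬(□¬q → □(¬q ∧ q)), w0
4. □¬q, w0
5. ¬□(¬q ∧ q), w0
6. ¬q → (¬q ∧ q), w0
7. ¬q, w0
8. ¬q ∧ q, w0
9. q, w0
Accessibility: w0Rw0
Branch closes: q and ¬q both at w0.
Every branch closes; the branch above is one of them.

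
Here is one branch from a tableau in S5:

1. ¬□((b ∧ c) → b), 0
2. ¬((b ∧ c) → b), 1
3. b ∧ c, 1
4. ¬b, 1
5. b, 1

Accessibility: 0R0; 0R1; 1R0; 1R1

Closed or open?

Yes, closed

Both b and ¬b appear at 1.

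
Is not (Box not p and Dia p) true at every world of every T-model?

Valid

Tableau for the negation Box not p and Dia p:
1. Box not p and Dia p, u
2. Box not p, u
3. Dia p, u
4. not p, u
5. p, v
6. not p, v
Accessibility: uRu, uRv, vRv
Branch closes: p and not p both at v.
Every branch of the negation's tableau closes; the branch above is one of them.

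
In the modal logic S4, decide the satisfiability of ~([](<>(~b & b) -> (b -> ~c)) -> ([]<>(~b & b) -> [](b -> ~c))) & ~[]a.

1. ~([](<>(~b & b) -> (b -> ~c)) -> ([]<>(~b & b) -> [](b -> ~c))) & ~[]a, 0
2. ~([](<>(~b & b) -> (b -> ~c)) -> ([]<>(~b & b) -> [](b -> ~c))), 0
3. ~[]a, 0
4. [](<>(~b & b) -> (b -> ~c)), 0
5. ~([]<>(~b & b) -> [](b -> ~c)), 0
6. []<>(~b & b), 0
7. ~[](b -> ~c), 0
8. <>(~b & b) -> (b -> ~c), 0
9. <>(~b & b), 0
10. ~<>(~b & b), 0
11. ~(~b & b), 0
12. ~b, 0
13. ~a, 1
14. <>(~b & b) -> (b -> ~c), 1
15. <>(~b & b), 1
16. ~(~b & b), 1
17. b -> ~c, 1
18. ~b, 1
19. ~c, 1
20. ~(b -> ~c), 2
21. b, 2
22. c, 2
23. <>(~b & b) -> (b -> ~c), 2
24. <>(~b & b), 2
25. ~(~b & b), 2
26. ~<>(~b & b), 2
27. ~b & b, 3
28. ~b, 3
29. b, 3
Accessibility: 0R0, 0R1, 0R2, 0R3, 1R1, 2R2, 3R3
Branch closes: b and ~b both at 3.
All branches of the tableau close; one closing branch shown above.

Unsatisfiable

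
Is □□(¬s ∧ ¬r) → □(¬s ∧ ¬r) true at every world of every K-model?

Tableau for the negation ¬(□□(¬s ∧ ¬r) → □(¬s ∧ ¬r)):
1. ¬(□□(¬s ∧ ¬r) → □(¬s ∧ ¬r)), u
2. □□(¬s ∧ ¬r), u   [¬→-rule on 1]
3. ¬□(¬s ∧ ¬r), u   [¬→-rule on 1]
4. ¬(¬s ∧ ¬r), v   [¬□-rule on 3: fresh world v, uRv]
5. □(¬s ∧ ¬r), v   [□-rule on 2 via uRv]
6. r, v   [¬∧-rule on 4 (branches; this branch)]
Accessibility: uRv
The negation has an open branch (countermodel exists).

No, not valid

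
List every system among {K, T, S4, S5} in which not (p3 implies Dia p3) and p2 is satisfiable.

T-tableau for the formula:
1. not (p3 implies Dia p3) and p2, u
2. not (p3 implies Dia p3), u
3. p2, u
4. p3, u
5. not Dia p3, u
6. not p3, u
Accessibility: uRu
Branch closes: p3 and not p3 both at u.
Every branch closes (one shown): unsatisfiable in T, hence also in S4, S5 (every S4/S5-frame is a T-frame).
K-tableau for the formula:
1. not (p3 implies Dia p3) and p2, u
2. not (p3 implies Dia p3), u
3. p2, u
4. p3, u
5. not Dia p3, u
Complete open branch: satisfiable in K.

K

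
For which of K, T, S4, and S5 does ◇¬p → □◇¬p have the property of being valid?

S5

S4-tableau for the negation ¬(◇¬p → □◇¬p):
1. ¬(◇¬p → □◇¬p), w0
2. ◇¬p, w0
3. ¬□◇¬p, w0
4. ¬p, w1
5. ¬◇¬p, w2
6. p, w2
Accessibility: w0Rw0, w0Rw1, w0Rw2, w1Rw1, w2Rw2
Complete open branch: countermodel on an S4-frame, so not valid in S4, nor in K, T (the same frame is also a K-frame and a T-frame).
S5-tableau for the negation ¬(◇¬p → □◇¬p):
1. ¬(◇¬p → □◇¬p), w0
2. ◇¬p, w0
3. ¬□◇¬p, w0
4. ¬p, w1
5. ¬◇¬p, w2
6. p, w0
7. p, w1
Accessibility: w0Rw0, w0Rw1, w0Rw2, w1Rw0, w1Rw1, w1Rw2, w2Rw0, w2Rw1, w2Rw2
Branch closes: p and ¬p both at w1.
Every branch closes (one shown): valid in S5.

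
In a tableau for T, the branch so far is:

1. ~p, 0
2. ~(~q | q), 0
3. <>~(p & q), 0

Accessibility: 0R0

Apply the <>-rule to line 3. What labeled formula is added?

a fresh world 1 with 0R1, and ~(p & q) at 1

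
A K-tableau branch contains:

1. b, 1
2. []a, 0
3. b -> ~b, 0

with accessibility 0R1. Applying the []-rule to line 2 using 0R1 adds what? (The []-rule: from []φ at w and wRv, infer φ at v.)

a, 1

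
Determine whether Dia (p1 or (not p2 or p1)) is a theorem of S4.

Tableau for the negation not Dia (p1 or (not p2 or p1)):
1. not Dia (p1 or (not p2 or p1)), w0
2. not (p1 or (not p2 or p1)), w0
3. not p1, w0
4. not (not p2 or p1), w0
5. p2, w0
Accessibility: w0Rw0
The negation has an open branch (countermodel exists).

No, not valid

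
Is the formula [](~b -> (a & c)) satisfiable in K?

Satisfiable

1. [](~b -> (a & c)), w0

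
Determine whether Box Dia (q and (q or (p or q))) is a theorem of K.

No, not valid

Tableau for the negation not Box Dia (q and (q or (p or q))):
1. not Box Dia (q and (q or (p or q))), 0
2. not Dia (q and (q or (p or q))), 1
Accessibility: 0R1
The negation has an open branch (countermodel exists).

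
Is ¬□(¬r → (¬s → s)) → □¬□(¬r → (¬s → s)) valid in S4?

Tableau for the negation ¬(¬□(¬r → (¬s → s)) → □¬□(¬r → (¬s → s))):
1. ¬(¬□(¬r → (¬s → s)) → □¬□(¬r → (¬s → s))), w0
2. ¬□(¬r → (¬s → s)), w0   [¬→-rule on 1]
3. ¬□¬□(¬r → (¬s → s)), w0   [¬→-rule on 1]
4. ¬(¬r → (¬s → s)), w1   [¬□-rule on 2: fresh world w1, w0Rw1]
5. ¬r, w1   [¬→-rule on 4]
6. ¬(¬s → s), w1   [¬→-rule on 4]
7. ¬s, w1   [¬→-rule on 6]
8. □(¬r → (¬s → s)), w2   [¬□-rule on 3: fresh world w2, w0Rw2]
9. ¬r → (¬s → s), w2   [□-rule on 8 via w2Rw2]
10. ¬s → s, w2   [→-rule on 9 (branches; this branch)]
11. s, w2   [→-rule on 10 (branches; this branch)]
Accessibility: w0Rw0, w0Rw1, w0Rw2, w1Rw1, w2Rw2
The negation has an open branch (countermodel exists).

No, not valid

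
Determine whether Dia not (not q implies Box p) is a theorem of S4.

Tableau for the negation not Dia not (not q implies Box p):
1. not Dia not (not q implies Box p), 0
2. not q implies Box p, 0
3. Box p, 0
4. p, 0
Accessibility: 0R0
The negation has an open branch (countermodel exists).

Invalid (countermodel exists)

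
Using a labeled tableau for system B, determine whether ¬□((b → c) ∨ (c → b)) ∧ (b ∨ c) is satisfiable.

No, unsatisfiable

1. ¬□((b → c) ∨ (c → b)) ∧ (b ∨ c), 0
2. ¬□((b → c) ∨ (c → b)), 0
3. b ∨ c, 0
4. c, 0
5. ¬((b → c) ∨ (c → b)), 1
6. ¬(b → c), 1
7. ¬(c → b), 1
8. b, 1
9. ¬c, 1
10. c, 1
11. ¬b, 1
Accessibility: 0R0, 0R1, 1R0, 1R1
Branch closes: c and ¬c both at 1.
All branches of the tableau close; one closing branch shown above.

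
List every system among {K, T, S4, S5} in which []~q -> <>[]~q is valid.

K-tableau for the negation ~([]~q -> <>[]~q):
1. ~([]~q -> <>[]~q), 0
2. []~q, 0
3. ~<>[]~q, 0
Complete open branch: countermodel on a K-frame, so not valid in K.
T-tableau for the negation ~([]~q -> <>[]~q):
1. ~([]~q -> <>[]~q), 0
2. []~q, 0
3. ~<>[]~q, 0
4. ~q, 0
5. ~[]~q, 0
6. q, 1
7. ~q, 1
Accessibility: 0R0, 0R1, 1R1
Branch closes: q and ~q both at 1.
Every branch closes (one shown): valid in T, hence also in S4, S5 (every theorem of T is a theorem of S4 and S5).

T, S4, S5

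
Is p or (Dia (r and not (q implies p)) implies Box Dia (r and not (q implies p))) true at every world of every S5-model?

Yes, valid

Tableau for the negation not (p or (Dia (r and not (q implies p)) implies Box Dia (r and not (q implies p)))):
1. not (p or (Dia (r and not (q implies p)) implies Box Dia (r and not (q implies p)))), w0
2. not p, w0   [neg-or-rule on 1]
3. not (Dia (r and not (q implies p)) implies Box Dia (r and not (q implies p))), w0   [neg-or-rule on 1]
4. Dia (r and not (q implies p)), w0   [neg-implies-rule on 3]
5. not Box Dia (r and not (q implies p)), w0   [neg-implies-rule on 3]
6. r and not (q implies p), w1   [Dia-rule on 4: fresh world w1, w0Rw1]
7. r, w1   [and-rule on 6]
8. not (q implies p), w1   [and-rule on 6]
9. q, w1   [neg-implies-rule on 8]
10. not p, w1   [neg-implies-rule on 8]
11. not Dia (r and not (q implies p)), w2   [neg-Box-rule on 5: fresh world w2, w0Rw2]
12. not (r and not (q implies p)), w0   [neg-Dia-rule on 11 via w2Rw0]
13. not (r and not (q implies p)), w1   [neg-Dia-rule on 11 via w2Rw1]
14. not (r and not (q implies p)), w2   [neg-Dia-rule on 11 via w2Rw2]
15. q implies p, w0   [neg-and-rule on 12 (branches; this branch)]
16. q implies p, w1   [neg-and-rule on 13 (branches; this branch)]
17. q implies p, w2   [neg-and-rule on 14 (branches; this branch)]
18. not q, w0   [implies-rule on 15 (branches; this branch)]
19. p, w1   [implies-rule on 16 (branches; this branch)]
Accessibility: w0Rw0, w0Rw1, w0Rw2, w1Rw0, w1Rw1, w1Rw2, w2Rw0, w2Rw1, w2Rw2
Branch closes: p and not p both at w1.
Every branch of the negation's tableau closes; the branch above is one of them.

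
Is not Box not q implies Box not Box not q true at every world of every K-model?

Tableau for the negation not (not Box not q implies Box not Box not q):
1. not (not Box not q implies Box not Box not q), w0
2. not Box not q, w0   [neg-implies-rule on 1]
3. not Box not Box not q, w0   [neg-implies-rule on 1]
4. q, w1   [neg-Box-rule on 2: fresh world w1, w0Rw1]
5. Box not q, w2   [neg-Box-rule on 3: fresh world w2, w0Rw2]
Accessibility: w0Rw1, w0Rw2
The negation has an open branch (countermodel exists).

Not valid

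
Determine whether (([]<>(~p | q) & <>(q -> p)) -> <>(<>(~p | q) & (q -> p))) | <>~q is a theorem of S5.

Valid

Tableau for the negation ~((([]<>(~p | q) & <>(q -> p)) -> <>(<>(~p | q) & (q -> p))) | <>~q):
1. ~((([]<>(~p | q) & <>(q -> p)) -> <>(<>(~p | q) & (q -> p))) | <>~q), w0
2. ~(([]<>(~p | q) & <>(q -> p)) -> <>(<>(~p | q) & (q -> p))), w0
3. ~<>~q, w0
4. []<>(~p | q) & <>(q -> p), w0
5. ~<>(<>(~p | q) & (q -> p)), w0
6. []<>(~p | q), w0
7. <>(q -> p), w0
8. q, w0
9. ~(<>(~p | q) & (q -> p)), w0
10. <>(~p | q), w0
11. ~(q -> p), w0
12. ~p, w0
13. q -> p, w1
14. q, w1
15. ~(<>(~p | q) & (q -> p)), w1
16. <>(~p | q), w1
17. p, w1
18. ~<>(~p | q), w1
19. ~(~p | q), w0
20. p, w0
21. ~q, w0
Accessibility: w0Rw0, w0Rw1, w1Rw0, w1Rw1
Branch closes: p and ~p both at w0.
All branches of the negation close; one closing branch shown above.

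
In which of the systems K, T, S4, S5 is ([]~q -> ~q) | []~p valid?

K-tableau for the negation ~(([]~q -> ~q) | []~p):
1. ~(([]~q -> ~q) | []~p), 0
2. ~([]~q -> ~q), 0
3. ~[]~p, 0
4. []~q, 0
5. q, 0
6. p, 1
7. ~q, 1
Accessibility: 0R1
Complete open branch: countermodel on a K-frame, so not valid in K.
T-tableau for the negation ~(([]~q -> ~q) | []~p):
1. ~(([]~q -> ~q) | []~p), 0
2. ~([]~q -> ~q), 0
3. ~[]~p, 0
4. []~q, 0
5. q, 0
6. ~q, 0
Accessibility: 0R0
Branch closes: q and ~q both at 0.
Every branch closes (one shown): valid in T, hence also in S4, S5 (every theorem of T is a theorem of S4 and S5).

T, S4, S5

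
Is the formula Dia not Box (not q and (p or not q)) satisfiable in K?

1. Dia not Box (not q and (p or not q)), u
2. not Box (not q and (p or not q)), v
3. not (not q and (p or not q)), w
4. not (p or not q), w
5. not p, w
6. q, w
Accessibility: uRv, vRw

Satisfiable (open branch found)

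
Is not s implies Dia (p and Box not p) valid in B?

Tableau for the negation not (not s implies Dia (p and Box not p)):
1. not (not s implies Dia (p and Box not p)), w0
2. not s, w0
3. not Dia (p and Box not p), w0
4. not (p and Box not p), w0
5. not Box not p, w0
6. p, w1
7. not (p and Box not p), w1
8. not Box not p, w1
9. p, w2
Accessibility: w0Rw0, w0Rw1, w1Rw0, w1Rw1, w1Rw2, w2Rw1, w2Rw2
The negation has an open branch (countermodel exists).

Invalid (countermodel exists)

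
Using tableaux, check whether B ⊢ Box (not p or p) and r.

Tableau for the negation not (Box (not p or p) and r):
1. not (Box (not p or p) and r), u
2. not r, u
Accessibility: uRu
The negation has an open branch (countermodel exists).

Not valid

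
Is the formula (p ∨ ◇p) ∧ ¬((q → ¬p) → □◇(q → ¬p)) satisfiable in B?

Unsatisfiable (every branch closes)

1. (p ∨ ◇p) ∧ ¬((q → ¬p) → □◇(q → ¬p)), 0
2. p ∨ ◇p, 0   [∧-rule on 1]
3. ¬((q → ¬p) → □◇(q → ¬p)), 0   [∧-rule on 1]
4. q → ¬p, 0   [¬→-rule on 3]
5. ¬□◇(q → ¬p), 0   [¬→-rule on 3]
6. ◇p, 0   [∨-rule on 2 (branches; this branch)]
7. ¬p, 0   [→-rule on 4 (branches; this branch)]
8. ¬◇(q → ¬p), 1   [¬□-rule on 5: fresh world 1, 0R1]
9. ¬(q → ¬p), 0   [¬◇-rule on 8 via 1R0]
10. q, 0   [¬→-rule on 9]
11. p, 0   [¬→-rule on 9]
Accessibility: 0R0, 0R1, 1R0, 1R1
Branch closes: p and ¬p both at 0.
(One branch shown.) All branches close.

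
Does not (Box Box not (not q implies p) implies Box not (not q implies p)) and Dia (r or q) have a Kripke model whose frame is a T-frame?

1. not (Box Box not (not q implies p) implies Box not (not q implies p)) and Dia (r or q), w0
2. not (Box Box not (not q implies p) implies Box not (not q implies p)), w0   [and-rule on 1]
3. Dia (r or q), w0   [and-rule on 1]
4. Box Box not (not q implies p), w0   [neg-implies-rule on 2]
5. not Box not (not q implies p), w0   [neg-implies-rule on 2]
6. Box not (not q implies p), w0   [Box-rule on 4 via w0Rw0]
7. not (not q implies p), w0   [Box-rule on 6 via w0Rw0]
8. not q, w0   [neg-implies-rule on 7]
9. not p, w0   [neg-implies-rule on 7]
10. r or q, w1   [Dia-rule on 3: fresh world w1, w0Rw1]
11. Box not (not q implies p), w1   [Box-rule on 4 via w0Rw1]
12. not (not q implies p), w1   [Box-rule on 6 via w0Rw1]
13. not q, w1   [neg-implies-rule on 12]
14. not p, w1   [neg-implies-rule on 12]
15. r, w1   [or-rule on 10 (branches; this branch)]
16. not q implies p, w2   [neg-Box-rule on 5: fresh world w2, w0Rw2]
17. Box not (not q implies p), w2   [Box-rule on 4 via w0Rw2]
18. not (not q implies p), w2   [Box-rule on 6 via w0Rw2]
19. not q, w2   [neg-implies-rule on 18]
20. not p, w2   [neg-implies-rule on 18]
21. p, w2   [implies-rule on 16 (branches; this branch)]
Accessibility: w0Rw0, w0Rw1, w0Rw2, w1Rw1, w2Rw2
Branch closes: p and not p both at w2.
(One branch shown.) All branches close.

Unsatisfiable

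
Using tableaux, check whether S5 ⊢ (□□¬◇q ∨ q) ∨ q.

Tableau for the negation ¬((□□¬◇q ∨ q) ∨ q):
1. ¬((□□¬◇q ∨ q) ∨ q), u
2. ¬(□□¬◇q ∨ q), u
3. ¬q, u
4. ¬□□¬◇q, u
5. ¬□¬◇q, v
6. ◇q, w
7. q, x
Accessibility: uRu, uRv, uRw, uRx, vRu, vRv, vRw, vRx, wRu, wRv, wRw, wRx, xRu, xRv, xRw, xRx
The negation has an open branch (countermodel exists).

Invalid (countermodel exists)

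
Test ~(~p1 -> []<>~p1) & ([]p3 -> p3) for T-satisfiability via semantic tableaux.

1. ~(~p1 -> []<>~p1) & ([]p3 -> p3), 0
2. ~(~p1 -> []<>~p1), 0
3. []p3 -> p3, 0
4. ~p1, 0
5. ~[]<>~p1, 0
6. p3, 0
7. ~<>~p1, 1
8. p1, 1
Accessibility: 0R0, 0R1, 1R1

Yes, satisfiable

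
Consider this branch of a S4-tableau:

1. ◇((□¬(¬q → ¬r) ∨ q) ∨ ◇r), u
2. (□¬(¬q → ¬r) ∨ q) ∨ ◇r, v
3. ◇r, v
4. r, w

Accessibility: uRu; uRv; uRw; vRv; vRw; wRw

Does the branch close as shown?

Open

There is no literal clash: for every atom and world, at most one sign appears.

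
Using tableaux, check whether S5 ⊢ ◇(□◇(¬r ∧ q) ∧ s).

Tableau for the negation ¬◇(□◇(¬r ∧ q) ∧ s):
1. ¬◇(□◇(¬r ∧ q) ∧ s), 0
2. ¬(□◇(¬r ∧ q) ∧ s), 0
3. ¬s, 0
Accessibility: 0R0
The negation has an open branch (countermodel exists).

Invalid (countermodel exists)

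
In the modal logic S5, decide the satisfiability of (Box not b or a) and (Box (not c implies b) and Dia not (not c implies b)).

1. (Box not b or a) and (Box (not c implies b) and Dia not (not c implies b)), u
2. Box not b or a, u
3. Box (not c implies b) and Dia not (not c implies b), u
4. Box (not c implies b), u
5. Dia not (not c implies b), u
6. not c implies b, u
7. Box not b, u
8. not b, u
9. c, u
10. not (not c implies b), v
11. not c, v
12. not b, v
13. not c implies b, v
14. b, v
Accessibility: uRu, uRv, vRu, vRv
Branch closes: b and not b both at v.
All branches of the tableau close; one closing branch shown above.

Unsatisfiable (every branch closes)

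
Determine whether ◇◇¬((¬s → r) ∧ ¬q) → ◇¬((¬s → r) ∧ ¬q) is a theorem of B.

Tableau for the negation ¬(◇◇¬((¬s → r) ∧ ¬q) → ◇¬((¬s → r) ∧ ¬q)):
1. ¬(◇◇¬((¬s → r) ∧ ¬q) → ◇¬((¬s → r) ∧ ¬q)), w0
2. ◇◇¬((¬s → r) ∧ ¬q), w0   [¬→-rule on 1]
3. ¬◇¬((¬s → r) ∧ ¬q), w0   [¬→-rule on 1]
4. (¬s → r) ∧ ¬q, w0   [¬◇-rule on 3 via w0Rw0]
5. ¬s → r, w0   [∧-rule on 4]
6. ¬q, w0   [∧-rule on 4]
7. r, w0   [→-rule on 5 (branches; this branch)]
8. ◇¬((¬s → r) ∧ ¬q), w1   [◇-rule on 2: fresh world w1, w0Rw1]
9. (¬s → r) ∧ ¬q, w1   [¬◇-rule on 3 via w0Rw1]
10. ¬s → r, w1   [∧-rule on 9]
11. ¬q, w1   [∧-rule on 9]
12. r, w1   [→-rule on 10 (branches; this branch)]
13. ¬((¬s → r) ∧ ¬q), w2   [◇-rule on 8: fresh world w2, w1Rw2]
14. q, w2   [¬∧-rule on 13 (branches; this branch)]
Accessibility: w0Rw0, w0Rw1, w1Rw0, w1Rw1, w1Rw2, w2Rw1, w2Rw2
The negation has an open branch (countermodel exists).

Not valid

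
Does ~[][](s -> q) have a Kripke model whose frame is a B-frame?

1. ~[][](s -> q), u
2. ~[](s -> q), v   [~[]-rule on 1: fresh world v, uRv]
3. ~(s -> q), w   [~[]-rule on 2: fresh world w, vRw]
4. s, w   [~->-rule on 3]
5. ~q, w   [~->-rule on 3]
Accessibility: uRu, uRv, vRu, vRv, vRw, wRv, wRw

Satisfiable (open branch found)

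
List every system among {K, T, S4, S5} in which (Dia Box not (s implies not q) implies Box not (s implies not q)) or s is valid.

S4-tableau for the negation not ((Dia Box not (s implies not q) implies Box not (s implies not q)) or s):
1. not ((Dia Box not (s implies not q) implies Box not (s implies not q)) or s), u
2. not (Dia Box not (s implies not q) implies Box not (s implies not q)), u
3. not s, u
4. Dia Box not (s implies not q), u
5. not Box not (s implies not q), u
6. Box not (s implies not q), v
7. not (s implies not q), v
8. s, v
9. q, v
10. s implies not q, w
11. not q, w
Accessibility: uRu, uRv, uRw, vRv, wRw
Complete open branch: countermodel on an S4-frame, so not valid in S4, nor in K, T (the same frame is also a K-frame and a T-frame).
S5-tableau for the negation not ((Dia Box not (s implies not q) implies Box not (s implies not q)) or s):
1. not ((Dia Box not (s implies not q) implies Box not (s implies not q)) or s), u
2. not (Dia Box not (s implies not q) implies Box not (s implies not q)), u
3. not s, u
4. Dia Box not (s implies not q), u
5. not Box not (s implies not q), u
6. Box not (s implies not q), v
7. not (s implies not q), u
8. s, u
9. q, u
Accessibility: uRu, uRv, vRu, vRv
Branch closes: s and not s both at u.
Every branch closes (one shown): valid in S5.

S5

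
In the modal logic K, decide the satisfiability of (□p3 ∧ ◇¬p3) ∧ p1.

Unsatisfiable (every branch closes)

1. (□p3 ∧ ◇¬p3) ∧ p1, 0
2. □p3 ∧ ◇¬p3, 0   [∧-rule on 1]
3. p1, 0   [∧-rule on 1]
4. □p3, 0   [∧-rule on 2]
5. ◇¬p3, 0   [∧-rule on 2]
6. ¬p3, 1   [◇-rule on 5: fresh world 1, 0R1]
7. p3, 1   [□-rule on 4 via 0R1]
Accessibility: 0R1
Branch closes: p3 and ¬p3 both at 1.
(One branch shown.) All branches close.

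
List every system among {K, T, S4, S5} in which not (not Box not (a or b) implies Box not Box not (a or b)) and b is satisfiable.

K, T, S4

S5-tableau for the formula:
1. not (not Box not (a or b) implies Box not Box not (a or b)) and b, 0
2. not (not Box not (a or b) implies Box not Box not (a or b)), 0   [and-rule on 1]
3. b, 0   [and-rule on 1]
4. not Box not (a or b), 0   [neg-implies-rule on 2]
5. not Box not Box not (a or b), 0   [neg-implies-rule on 2]
6. a or b, 1   [neg-Box-rule on 4: fresh world 1, 0R1]
7. b, 1   [or-rule on 6 (branches; this branch)]
8. Box not (a or b), 2   [neg-Box-rule on 5: fresh world 2, 0R2]
9. not (a or b), 0   [Box-rule on 8 via 2R0]
10. not a, 0   [neg-or-rule on 9]
11. not b, 0   [neg-or-rule on 9]
Accessibility: 0R0, 0R1, 0R2, 1R0, 1R1, 1R2, 2R0, 2R1, 2R2
Branch closes: b and not b both at 0.
Every branch closes (one shown): unsatisfiable in S5.
S4-tableau for the formula:
1. not (not Box not (a or b) implies Box not Box not (a or b)) and b, 0
2. not (not Box not (a or b) implies Box not Box not (a or b)), 0   [and-rule on 1]
3. b, 0   [and-rule on 1]
4. not Box not (a or b), 0   [neg-implies-rule on 2]
5. not Box not Box not (a or b), 0   [neg-implies-rule on 2]
6. a or b, 1   [neg-Box-rule on 4: fresh world 1, 0R1]
7. b, 1   [or-rule on 6 (branches; this branch)]
8. Box not (a or b), 2   [neg-Box-rule on 5: fresh world 2, 0R2]
9. not (a or b), 2   [Box-rule on 8 via 2R2]
10. not a, 2   [neg-or-rule on 9]
11. not b, 2   [neg-or-rule on 9]
Accessibility: 0R0, 0R1, 0R2, 1R1, 2R2
Complete open branch: satisfiable in S4, hence also in K, T (this S4-model is also a K-model and a T-model).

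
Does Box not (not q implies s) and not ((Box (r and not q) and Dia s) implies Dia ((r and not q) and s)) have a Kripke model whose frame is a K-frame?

1. Box not (not q implies s) and not ((Box (r and not q) and Dia s) implies Dia ((r and not q) and s)), w0
2. Box not (not q implies s), w0   [and-rule on 1]
3. not ((Box (r and not q) and Dia s) implies Dia ((r and not q) and s)), w0   [and-rule on 1]
4. Box (r and not q) and Dia s, w0   [neg-implies-rule on 3]
5. not Dia ((r and not q) and s), w0   [neg-implies-rule on 3]
6. Box (r and not q), w0   [and-rule on 4]
7. Dia s, w0   [and-rule on 4]
8. s, w1   [Dia-rule on 7: fresh world w1, w0Rw1]
9. not (not q implies s), w1   [Box-rule on 2 via w0Rw1]
10. not q, w1   [neg-implies-rule on 9]
11. not s, w1   [neg-implies-rule on 9]
Accessibility: w0Rw1
Branch closes: s and not s both at w1.
Every branch closes; the branch above is one of them.

No, unsatisfiable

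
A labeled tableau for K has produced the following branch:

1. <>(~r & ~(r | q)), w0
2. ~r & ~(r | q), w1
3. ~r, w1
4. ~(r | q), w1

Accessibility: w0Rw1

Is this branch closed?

No world carries both an atom and its negation.

No, open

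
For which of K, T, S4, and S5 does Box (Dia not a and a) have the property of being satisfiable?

T-tableau for the formula:
1. Box (Dia not a and a), w0
2. Dia not a and a, w0
3. Dia not a, w0
4. a, w0
5. not a, w1
6. Dia not a and a, w1
7. Dia not a, w1
8. a, w1
Accessibility: w0Rw0, w0Rw1, w1Rw1
Branch closes: a and not a both at w1.
Every branch closes (one shown): unsatisfiable in T, hence also in S4, S5 (every S4/S5-frame is a T-frame).
K-tableau for the formula:
1. Box (Dia not a and a), w0
Complete open branch: satisfiable in K.

K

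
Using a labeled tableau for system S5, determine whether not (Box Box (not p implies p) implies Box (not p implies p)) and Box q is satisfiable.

1. not (Box Box (not p implies p) implies Box (not p implies p)) and Box q, u
2. not (Box Box (not p implies p) implies Box (not p implies p)), u
3. Box q, u
4. Box Box (not p implies p), u
5. not Box (not p implies p), u
6. q, u
7. Box (not p implies p), u
8. not p implies p, u
9. p, u
10. not (not p implies p), v
11. not p, v
12. q, v
13. Box (not p implies p), v
14. not p implies p, v
15. p, v
Accessibility: uRu, uRv, vRu, vRv
Branch closes: p and not p both at v.
(One branch shown.) All branches close.

Unsatisfiable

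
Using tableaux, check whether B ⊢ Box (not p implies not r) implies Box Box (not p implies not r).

Tableau for the negation not (Box (not p implies not r) implies Box Box (not p implies not r)):
1. not (Box (not p implies not r) implies Box Box (not p implies not r)), u
2. Box (not p implies not r), u
3. not Box Box (not p implies not r), u
4. not p implies not r, u
5. not r, u
6. not Box (not p implies not r), v
7. not p implies not r, v
8. not r, v
9. not (not p implies not r), w
10. not p, w
11. r, w
Accessibility: uRu, uRv, vRu, vRv, vRw, wRv, wRw
The negation has an open branch (countermodel exists).

Invalid (countermodel exists)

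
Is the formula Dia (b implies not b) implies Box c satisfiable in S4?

Satisfiable (open branch found)

1. Dia (b implies not b) implies Box c, u
2. Box c, u
3. c, u
Accessibility: uRu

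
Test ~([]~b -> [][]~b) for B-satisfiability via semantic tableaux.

1. ~([]~b -> [][]~b), 0
2. []~b, 0
3. ~[][]~b, 0
4. ~b, 0
5. ~[]~b, 1
6. ~b, 1
7. b, 2
Accessibility: 0R0, 0R1, 1R0, 1R1, 1R2, 2R1, 2R2

Satisfiable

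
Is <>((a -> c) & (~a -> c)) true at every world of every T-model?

Tableau for the negation ~<>((a -> c) & (~a -> c)):
1. ~<>((a -> c) & (~a -> c)), w0
2. ~((a -> c) & (~a -> c)), w0   [~<>-rule on 1 via w0Rw0]
3. ~(~a -> c), w0   [~&-rule on 2 (branches; this branch)]
4. ~a, w0   [~->-rule on 3]
5. ~c, w0   [~->-rule on 3]
Accessibility: w0Rw0
The negation has an open branch (countermodel exists).

Not valid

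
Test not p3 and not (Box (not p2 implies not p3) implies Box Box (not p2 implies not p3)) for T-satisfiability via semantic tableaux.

1. not p3 and not (Box (not p2 implies not p3) implies Box Box (not p2 implies not p3)), 0
2. not p3, 0   [and-rule on 1]
3. not (Box (not p2 implies not p3) implies Box Box (not p2 implies not p3)), 0   [and-rule on 1]
4. Box (not p2 implies not p3), 0   [neg-implies-rule on 3]
5. not Box Box (not p2 implies not p3), 0   [neg-implies-rule on 3]
6. not p2 implies not p3, 0   [Box-rule on 4 via 0R0]
7. not Box (not p2 implies not p3), 1   [neg-Box-rule on 5: fresh world 1, 0R1]
8. not p2 implies not p3, 1   [Box-rule on 4 via 0R1]
9. not p3, 1   [implies-rule on 8 (branches; this branch)]
10. not (not p2 implies not p3), 2   [neg-Box-rule on 7: fresh world 2, 1R2]
11. not p2, 2   [neg-implies-rule on 10]
12. p3, 2   [neg-implies-rule on 10]
Accessibility: 0R0, 0R1, 1R1, 1R2, 2R2

Satisfiable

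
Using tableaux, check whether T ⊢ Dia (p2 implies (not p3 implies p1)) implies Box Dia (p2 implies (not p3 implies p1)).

Tableau for the negation not (Dia (p2 implies (not p3 implies p1)) implies Box Dia (p2 implies (not p3 implies p1))):
1. not (Dia (p2 implies (not p3 implies p1)) implies Box Dia (p2 implies (not p3 implies p1))), 0
2. Dia (p2 implies (not p3 implies p1)), 0   [neg-implies-rule on 1]
3. not Box Dia (p2 implies (not p3 implies p1)), 0   [neg-implies-rule on 1]
4. p2 implies (not p3 implies p1), 1   [Dia-rule on 2: fresh world 1, 0R1]
5. not p3 implies p1, 1   [implies-rule on 4 (branches; this branch)]
6. p1, 1   [implies-rule on 5 (branches; this branch)]
7. not Dia (p2 implies (not p3 implies p1)), 2   [neg-Box-rule on 3: fresh world 2, 0R2]
8. not (p2 implies (not p3 implies p1)), 2   [neg-Dia-rule on 7 via 2R2]
9. p2, 2   [neg-implies-rule on 8]
10. not (not p3 implies p1), 2   [neg-implies-rule on 8]
11. not p3, 2   [neg-implies-rule on 10]
12. not p1, 2   [neg-implies-rule on 10]
Accessibility: 0R0, 0R1, 0R2, 1R1, 2R2
The negation has an open branch (countermodel exists).

Not valid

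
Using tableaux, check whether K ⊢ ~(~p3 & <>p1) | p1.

Tableau for the negation ~(~(~p3 & <>p1) | p1):
1. ~(~(~p3 & <>p1) | p1), w0
2. ~p3 & <>p1, w0
3. ~p1, w0
4. ~p3, w0
5. <>p1, w0
6. p1, w1
Accessibility: w0Rw1
The negation has an open branch (countermodel exists).

Invalid (countermodel exists)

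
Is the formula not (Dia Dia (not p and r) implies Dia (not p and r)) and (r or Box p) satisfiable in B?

1. not (Dia Dia (not p and r) implies Dia (not p and r)) and (r or Box p), 0
2. not (Dia Dia (not p and r) implies Dia (not p and r)), 0
3. r or Box p, 0
4. Dia Dia (not p and r), 0
5. not Dia (not p and r), 0
6. not (not p and r), 0
7. Box p, 0
8. p, 0
9. not r, 0
10. Dia (not p and r), 1
11. not (not p and r), 1
12. p, 1
13. not r, 1
14. not p and r, 2
15. not p, 2
16. r, 2
Accessibility: 0R0, 0R1, 1R0, 1R1, 1R2, 2R1, 2R2

Yes, satisfiable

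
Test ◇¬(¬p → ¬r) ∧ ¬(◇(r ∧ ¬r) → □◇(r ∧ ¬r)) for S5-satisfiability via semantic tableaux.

No, unsatisfiable

1. ◇¬(¬p → ¬r) ∧ ¬(◇(r ∧ ¬r) → □◇(r ∧ ¬r)), 0
2. ◇¬(¬p → ¬r), 0
3. ¬(◇(r ∧ ¬r) → □◇(r ∧ ¬r)), 0
4. ◇(r ∧ ¬r), 0
5. ¬□◇(r ∧ ¬r), 0
6. ¬(¬p → ¬r), 1
7. ¬p, 1
8. r, 1
9. r ∧ ¬r, 2
10. r, 2
11. ¬r, 2
Accessibility: 0R0, 0R1, 0R2, 1R0, 1R1, 1R2, 2R0, 2R1, 2R2
Branch closes: r and ¬r both at 2.
All branches of the tableau close; one closing branch shown above.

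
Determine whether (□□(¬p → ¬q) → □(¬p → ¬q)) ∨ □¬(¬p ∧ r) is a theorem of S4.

Tableau for the negation ¬((□□(¬p → ¬q) → □(¬p → ¬q)) ∨ □¬(¬p ∧ r)):
1. ¬((□□(¬p → ¬q) → □(¬p → ¬q)) ∨ □¬(¬p ∧ r)), w0
2. ¬(□□(¬p → ¬q) → □(¬p → ¬q)), w0   [¬∨-rule on 1]
3. ¬□¬(¬p ∧ r), w0   [¬∨-rule on 1]
4. □□(¬p → ¬q), w0   [¬→-rule on 2]
5. ¬□(¬p → ¬q), w0   [¬→-rule on 2]
6. □(¬p → ¬q), w0   [□-rule on 4 via w0Rw0]
7. ¬p → ¬q, w0   [□-rule on 6 via w0Rw0]
8. ¬q, w0   [→-rule on 7 (branches; this branch)]
9. ¬p ∧ r, w1   [¬□-rule on 3: fresh world w1, w0Rw1]
10. ¬p, w1   [∧-rule on 9]
11. r, w1   [∧-rule on 9]
12. □(¬p → ¬q), w1   [□-rule on 4 via w0Rw1]
13. ¬p → ¬q, w1   [□-rule on 6 via w0Rw1]
14. ¬q, w1   [→-rule on 13 (branches; this branch)]
15. ¬(¬p → ¬q), w2   [¬□-rule on 5: fresh world w2, w0Rw2]
16. ¬p, w2   [¬→-rule on 15]
17. q, w2   [¬→-rule on 15]
18. □(¬p → ¬q), w2   [□-rule on 4 via w0Rw2]
19. ¬p → ¬q, w2   [□-rule on 6 via w0Rw2]
20. ¬q, w2   [→-rule on 19 (branches; this branch)]
Accessibility: w0Rw0, w0Rw1, w0Rw2, w1Rw1, w2Rw2
Branch closes: q and ¬q both at w2.
Every branch of the negation's tableau closes; the branch above is one of them.

Valid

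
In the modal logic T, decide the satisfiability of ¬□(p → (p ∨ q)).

Unsatisfiable (every branch closes)

1. ¬□(p → (p ∨ q)), w0
2. ¬(p → (p ∨ q)), w1
3. p, w1
4. ¬(p ∨ q), w1
5. ¬p, w1
6. ¬q, w1
Accessibility: w0Rw0, w0Rw1, w1Rw1
Branch closes: p and ¬p both at w1.
(One branch shown.) All branches close.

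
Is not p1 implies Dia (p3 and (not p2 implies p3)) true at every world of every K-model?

No, not valid

Tableau for the negation not (not p1 implies Dia (p3 and (not p2 implies p3))):
1. not (not p1 implies Dia (p3 and (not p2 implies p3))), 0
2. not p1, 0
3. not Dia (p3 and (not p2 implies p3)), 0
The negation has an open branch (countermodel exists).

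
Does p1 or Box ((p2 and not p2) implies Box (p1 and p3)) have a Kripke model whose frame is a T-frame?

1. p1 or Box ((p2 and not p2) implies Box (p1 and p3)), u
2. Box ((p2 and not p2) implies Box (p1 and p3)), u   [or-rule on 1 (branches; this branch)]
3. (p2 and not p2) implies Box (p1 and p3), u   [Box-rule on 2 via uRu]
4. Box (p1 and p3), u   [implies-rule on 3 (branches; this branch)]
5. p1 and p3, u   [Box-rule on 4 via uRu]
6. p1, u   [and-rule on 5]
7. p3, u   [and-rule on 5]
Accessibility: uRu

Satisfiable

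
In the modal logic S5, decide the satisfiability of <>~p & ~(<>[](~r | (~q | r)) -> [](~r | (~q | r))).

No, unsatisfiable

1. <>~p & ~(<>[](~r | (~q | r)) -> [](~r | (~q | r))), u
2. <>~p, u   [&-rule on 1]
3. ~(<>[](~r | (~q | r)) -> [](~r | (~q | r))), u   [&-rule on 1]
4. <>[](~r | (~q | r)), u   [~->-rule on 3]
5. ~[](~r | (~q | r)), u   [~->-rule on 3]
6. ~p, v   [<>-rule on 2: fresh world v, uRv]
7. [](~r | (~q | r)), w   [<>-rule on 4: fresh world w, uRw]
8. ~r | (~q | r), u   [[]-rule on 7 via wRu]
9. ~r | (~q | r), v   [[]-rule on 7 via wRv]
10. ~r | (~q | r), w   [[]-rule on 7 via wRw]
11. ~q | r, u   [|-rule on 8 (branches; this branch)]
12. ~q | r, v   [|-rule on 9 (branches; this branch)]
13. ~q | r, w   [|-rule on 10 (branches; this branch)]
14. r, u   [|-rule on 11 (branches; this branch)]
15. r, v   [|-rule on 12 (branches; this branch)]
16. r, w   [|-rule on 13 (branches; this branch)]
17. ~(~r | (~q | r)), x   [~[]-rule on 5: fresh world x, uRx]
18. r, x   [~|-rule on 17]
19. ~(~q | r), x   [~|-rule on 17]
20. q, x   [~|-rule on 19]
21. ~r, x   [~|-rule on 19]
Accessibility: uRu, uRv, uRw, uRx, vRu, vRv, vRw, vRx, wRu, wRv, wRw, wRx, xRu, xRv, xRw, xRx
Branch closes: r and ~r both at x.
Every branch closes; the branch above is one of them.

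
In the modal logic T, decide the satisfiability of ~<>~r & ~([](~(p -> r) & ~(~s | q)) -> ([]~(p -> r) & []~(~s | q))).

1. ~<>~r & ~([](~(p -> r) & ~(~s | q)) -> ([]~(p -> r) & []~(~s | q))), 0
2. ~<>~r, 0
3. ~([](~(p -> r) & ~(~s | q)) -> ([]~(p -> r) & []~(~s | q))), 0
4. [](~(p -> r) & ~(~s | q)), 0
5. ~([]~(p -> r) & []~(~s | q)), 0
6. r, 0
7. ~(p -> r) & ~(~s | q), 0
8. ~(p -> r), 0
9. ~(~s | q), 0
10. p, 0
11. ~r, 0
Accessibility: 0R0
Branch closes: r and ~r both at 0.
All branches of the tableau close; one closing branch shown above.

Unsatisfiable (every branch closes)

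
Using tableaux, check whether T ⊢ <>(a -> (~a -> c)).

Tableau for the negation ~<>(a -> (~a -> c)):
1. ~<>(a -> (~a -> c)), w0
2. ~(a -> (~a -> c)), w0
3. a, w0
4. ~(~a -> c), w0
5. ~a, w0
6. ~c, w0
Accessibility: w0Rw0
Branch closes: a and ~a both at w0.
Every branch of the negation's tableau closes; the branch above is one of them.

Valid in T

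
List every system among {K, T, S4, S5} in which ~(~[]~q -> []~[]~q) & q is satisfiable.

K, T, S4

S5-tableau for the formula:
1. ~(~[]~q -> []~[]~q) & q, u
2. ~(~[]~q -> []~[]~q), u
3. q, u
4. ~[]~q, u
5. ~[]~[]~q, u
6. q, v
7. []~q, w
8. ~q, u
Accessibility: uRu, uRv, uRw, vRu, vRv, vRw, wRu, wRv, wRw
Branch closes: q and ~q both at u.
Every branch closes (one shown): unsatisfiable in S5.
S4-tableau for the formula:
1. ~(~[]~q -> []~[]~q) & q, u
2. ~(~[]~q -> []~[]~q), u
3. q, u
4. ~[]~q, u
5. ~[]~[]~q, u
6. q, v
7. []~q, w
8. ~q, w
Accessibility: uRu, uRv, uRw, vRv, wRw
Complete open branch: satisfiable in S4, hence also in K, T (this S4-model is also a K-model and a T-model).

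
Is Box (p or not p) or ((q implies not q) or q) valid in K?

Tableau for the negation not (Box (p or not p) or ((q implies not q) or q)):
1. not (Box (p or not p) or ((q implies not q) or q)), u
2. not Box (p or not p), u   [neg-or-rule on 1]
3. not ((q implies not q) or q), u   [neg-or-rule on 1]
4. not (q implies not q), u   [neg-or-rule on 3]
5. not q, u   [neg-or-rule on 3]
6. q, u   [neg-implies-rule on 4]
Branch closes: q and not q both at u.
Every branch of the negation's tableau closes; the branch above is one of them.

Valid in K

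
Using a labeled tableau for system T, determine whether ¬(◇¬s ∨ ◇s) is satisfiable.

Unsatisfiable

1. ¬(◇¬s ∨ ◇s), 0
2. ¬◇¬s, 0
3. ¬◇s, 0
4. s, 0
5. ¬s, 0
Accessibility: 0R0
Branch closes: s and ¬s both at 0.
All branches of the tableau close; one closing branch shown above.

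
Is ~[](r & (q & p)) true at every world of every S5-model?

Not valid

Tableau for the negation [](r & (q & p)):
1. [](r & (q & p)), 0
2. r & (q & p), 0
3. r, 0
4. q & p, 0
5. q, 0
6. p, 0
Accessibility: 0R0
The negation has an open branch (countermodel exists).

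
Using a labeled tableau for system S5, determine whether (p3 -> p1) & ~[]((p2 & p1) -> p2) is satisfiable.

1. (p3 -> p1) & ~[]((p2 & p1) -> p2), w0
2. p3 -> p1, w0
3. ~[]((p2 & p1) -> p2), w0
4. p1, w0
5. ~((p2 & p1) -> p2), w1
6. p2 & p1, w1
7. ~p2, w1
8. p2, w1
9. p1, w1
Accessibility: w0Rw0, w0Rw1, w1Rw0, w1Rw1
Branch closes: p2 and ~p2 both at w1.
Every branch closes; the branch above is one of them.

Unsatisfiable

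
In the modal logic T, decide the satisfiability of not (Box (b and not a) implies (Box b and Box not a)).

Unsatisfiable (every branch closes)

1. not (Box (b and not a) implies (Box b and Box not a)), w0
2. Box (b and not a), w0
3. not (Box b and Box not a), w0
4. b and not a, w0
5. b, w0
6. not a, w0
7. not Box not a, w0
8. a, w1
9. b and not a, w1
10. b, w1
11. not a, w1
Accessibility: w0Rw0, w0Rw1, w1Rw1
Branch closes: a and not a both at w1.
Every branch closes; the branch above is one of them.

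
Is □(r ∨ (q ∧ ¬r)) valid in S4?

Tableau for the negation ¬□(r ∨ (q ∧ ¬r)):
1. ¬□(r ∨ (q ∧ ¬r)), w0
2. ¬(r ∨ (q ∧ ¬r)), w1   [¬□-rule on 1: fresh world w1, w0Rw1]
3. ¬r, w1   [¬∨-rule on 2]
4. ¬(q ∧ ¬r), w1   [¬∨-rule on 2]
5. ¬q, w1   [¬∧-rule on 4 (branches; this branch)]
Accessibility: w0Rw0, w0Rw1, w1Rw1
The negation has an open branch (countermodel exists).

No, not valid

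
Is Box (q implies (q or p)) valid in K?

Tableau for the negation not Box (q implies (q or p)):
1. not Box (q implies (q or p)), 0
2. not (q implies (q or p)), 1
3. q, 1
4. not (q or p), 1
5. not q, 1
6. not p, 1
Accessibility: 0R1
Branch closes: q and not q both at 1.
All branches of the negation close; one closing branch shown above.

Valid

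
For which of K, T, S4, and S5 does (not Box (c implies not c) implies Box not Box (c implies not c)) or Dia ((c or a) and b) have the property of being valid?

S5-tableau for the negation not ((not Box (c implies not c) implies Box not Box (c implies not c)) or Dia ((c or a) and b)):
1. not ((not Box (c implies not c) implies Box not Box (c implies not c)) or Dia ((c or a) and b)), 0
2. not (not Box (c implies not c) implies Box not Box (c implies not c)), 0   [neg-or-rule on 1]
3. not Dia ((c or a) and b), 0   [neg-or-rule on 1]
4. not Box (c implies not c), 0   [neg-implies-rule on 2]
5. not Box not Box (c implies not c), 0   [neg-implies-rule on 2]
6. not ((c or a) and b), 0   [neg-Dia-rule on 3 via 0R0]
7. not (c or a), 0   [neg-and-rule on 6 (branches; this branch)]
8. not c, 0   [neg-or-rule on 7]
9. not a, 0   [neg-or-rule on 7]
10. not (c implies not c), 1   [neg-Box-rule on 4: fresh world 1, 0R1]
11. c, 1   [neg-implies-rule on 10]
12. not ((c or a) and b), 1   [neg-Dia-rule on 3 via 0R1]
13. not b, 1   [neg-and-rule on 12 (branches; this branch)]
14. Box (c implies not c), 2   [neg-Box-rule on 5: fresh world 2, 0R2]
15. not ((c or a) and b), 2   [neg-Dia-rule on 3 via 0R2]
16. c implies not c, 0   [Box-rule on 14 via 2R0]
17. c implies not c, 1   [Box-rule on 14 via 2R1]
18. c implies not c, 2   [Box-rule on 14 via 2R2]
19. not (c or a), 2   [neg-and-rule on 15 (branches; this branch)]
20. not c, 2   [neg-or-rule on 19]
21. not a, 2   [neg-or-rule on 19]
22. not c, 1   [implies-rule on 17 (branches; this branch)]
Accessibility: 0R0, 0R1, 0R2, 1R0, 1R1, 1R2, 2R0, 2R1, 2R2
Branch closes: c and not c both at 1.
Every branch closes (one shown): valid in S5.
S4-tableau for the negation not ((not Box (c implies not c) implies Box not Box (c implies not c)) or Dia ((c or a) and b)):
1. not ((not Box (c implies not c) implies Box not Box (c implies not c)) or Dia ((c or a) and b)), 0
2. not (not Box (c implies not c) implies Box not Box (c implies not c)), 0   [neg-or-rule on 1]
3. not Dia ((c or a) and b), 0   [neg-or-rule on 1]
4. not Box (c implies not c), 0   [neg-implies-rule on 2]
5. not Box not Box (c implies not c), 0   [neg-implies-rule on 2]
6. not ((c or a) and b), 0   [neg-Dia-rule on 3 via 0R0]
7. not b, 0   [neg-and-rule on 6 (branches; this branch)]
8. not (c implies not c), 1   [neg-Box-rule on 4: fresh world 1, 0R1]
9. c, 1   [neg-implies-rule on 8]
10. not ((c or a) and b), 1   [neg-Dia-rule on 3 via 0R1]
11. not b, 1   [neg-and-rule on 10 (branches; this branch)]
12. Box (c implies not c), 2   [neg-Box-rule on 5: fresh world 2, 0R2]
13. not ((c or a) and b), 2   [neg-Dia-rule on 3 via 0R2]
14. c implies not c, 2   [Box-rule on 12 via 2R2]
15. not b, 2   [neg-and-rule on 13 (branches; this branch)]
16. not c, 2   [implies-rule on 14 (branches; this branch)]
Accessibility: 0R0, 0R1, 0R2, 1R1, 2R2
Complete open branch: countermodel on an S4-frame, so not valid in S4, nor in K, T (the same frame is also a K-frame and a T-frame).

S5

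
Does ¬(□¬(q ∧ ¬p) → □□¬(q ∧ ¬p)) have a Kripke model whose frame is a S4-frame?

1. ¬(□¬(q ∧ ¬p) → □□¬(q ∧ ¬p)), 0
2. □¬(q ∧ ¬p), 0
3. ¬□□¬(q ∧ ¬p), 0
4. ¬(q ∧ ¬p), 0
5. p, 0
6. ¬□¬(q ∧ ¬p), 1
7. ¬(q ∧ ¬p), 1
8. p, 1
9. q ∧ ¬p, 2
10. q, 2
11. ¬p, 2
12. ¬(q ∧ ¬p), 2
13. p, 2
Accessibility: 0R0, 0R1, 0R2, 1R1, 1R2, 2R2
Branch closes: p and ¬p both at 2.
All branches of the tableau close; one closing branch shown above.

Unsatisfiable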